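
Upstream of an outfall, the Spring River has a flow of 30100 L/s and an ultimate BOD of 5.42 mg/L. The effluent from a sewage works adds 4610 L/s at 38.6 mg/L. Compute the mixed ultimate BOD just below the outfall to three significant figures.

Flow-weighted mixing: C = (Q_r C_r + Q_w C_w)/(Q_r + Q_w)
= (30100×5.42 + 4610×38.6)/(30100 + 4610) = 341100/34710 = 9.827 mg/L.

9.83 mg/L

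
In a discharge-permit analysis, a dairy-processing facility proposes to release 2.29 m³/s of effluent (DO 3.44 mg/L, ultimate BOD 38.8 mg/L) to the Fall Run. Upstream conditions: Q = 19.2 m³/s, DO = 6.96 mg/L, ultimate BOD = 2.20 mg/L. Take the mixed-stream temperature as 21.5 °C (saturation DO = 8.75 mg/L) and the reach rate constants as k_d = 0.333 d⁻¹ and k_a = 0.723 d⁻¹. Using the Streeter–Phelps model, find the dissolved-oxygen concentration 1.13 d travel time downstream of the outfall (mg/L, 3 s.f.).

Mixed DO = (19.2×6.96 + 2.29×3.44)/(19.2+2.29) = 141.5/21.49 = 6.585 mg/L.
Mixed L₀ = (19.2×2.20 + 2.29×38.8)/(21.49) = 131.1/21.49 = 6.100 mg/L.
Initial deficit D₀ = C_s − DO₀ = 8.75 − 6.585 = 2.165 mg/L.
D(1.13) = [0.333×6.100/(0.723−0.333)](e^(−0.333×1.13) − e^(−0.723×1.13)) + 2.165 e^(−0.723×1.13)
= 5.209 × (0.6864 − 0.4418) + 2.165 × 0.4418 = 2.231 mg/L.
DO = 8.75 − 2.231 = 6.519 mg/L.

DO ≈ 6.52 mg/L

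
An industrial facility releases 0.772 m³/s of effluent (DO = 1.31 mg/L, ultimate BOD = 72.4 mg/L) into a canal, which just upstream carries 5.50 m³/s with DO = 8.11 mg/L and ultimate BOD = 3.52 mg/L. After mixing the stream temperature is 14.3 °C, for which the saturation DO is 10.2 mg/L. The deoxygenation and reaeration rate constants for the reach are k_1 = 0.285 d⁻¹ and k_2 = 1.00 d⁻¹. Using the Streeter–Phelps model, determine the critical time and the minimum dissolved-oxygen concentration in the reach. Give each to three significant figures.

t_c ≈ 0.431 d; minimum DO ≈ 7.18 mg/L

Mixed DO = (5.50×8.11 + 0.772×1.31)/(5.50+0.772) = 45.62/6.272 = 7.273 mg/L.
Mixed L₀ = (5.50×3.52 + 0.772×72.4)/(6.272) = 75.25/6.272 = 12.00 mg/L.
Initial deficit D₀ = C_s − DO₀ = 10.2 − 7.273 = 2.927 mg/L.
t_c = (1/0.7150) ln[(1.00/0.285)(1 − 2.927×0.7150/(0.285×12.00))] = 1.399 × ln(1.361) = 0.4314 d.
D_c = (0.285/1.00) × 12.00 × e^(−0.285×0.4314) = 0.2850 × 12.00 × 0.8843 = 3.024 mg/L.
Minimum DO = 10.2 − 3.024 = 7.176 mg/L.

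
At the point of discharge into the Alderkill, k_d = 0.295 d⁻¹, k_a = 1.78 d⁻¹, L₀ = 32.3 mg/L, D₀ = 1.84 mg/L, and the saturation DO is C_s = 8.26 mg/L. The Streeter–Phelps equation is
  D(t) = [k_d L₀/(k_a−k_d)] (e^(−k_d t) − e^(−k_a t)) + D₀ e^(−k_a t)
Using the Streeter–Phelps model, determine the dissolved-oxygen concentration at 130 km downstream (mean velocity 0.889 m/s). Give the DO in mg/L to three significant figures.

Travel time t = x/v = 130 km / (0.889 m/s) = 130000 m / 0.889 m/s = 146200 s = 1.692 d.
k_d L₀/(k_a−k_d) = 0.295×32.3/(1.78−0.295) = 9.528/1.485 = 6.416 mg/L.
e^(−k_d t) = e^(−0.295×1.692) = 0.6070; e^(−k_a t) = e^(−1.78×1.692) = 0.04916.
D = 6.416 × (0.6070 − 0.04916) + 1.84 × 0.04916 = 3.579 + 0.09046 = 3.670 mg/L.
DO = C_s − D = 8.26 − 3.670 = 4.590 mg/L.

DO ≈ 4.59 mg/L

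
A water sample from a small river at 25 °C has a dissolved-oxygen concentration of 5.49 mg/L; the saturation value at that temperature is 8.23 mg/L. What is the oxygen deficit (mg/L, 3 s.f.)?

D ≈ 2.74 mg/L

D = C_s − C = 8.23 − 5.49 = 2.74 mg/L.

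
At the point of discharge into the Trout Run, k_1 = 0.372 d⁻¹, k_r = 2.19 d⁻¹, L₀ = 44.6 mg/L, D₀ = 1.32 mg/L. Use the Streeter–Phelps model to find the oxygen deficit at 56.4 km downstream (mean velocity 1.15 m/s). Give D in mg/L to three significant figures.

Travel time t = x/v = 56.4 km / (1.15 m/s) = 56400 m / 1.15 m/s = 49040 s = 0.5676 d.
k_1 L₀/(k_r−k_1) = 0.372×44.6/(2.19−0.372) = 16.59/1.818 = 9.126 mg/L.
e^(−k_1 t) = e^(−0.372×0.5676) = 0.8096; e^(−k_r t) = e^(−2.19×0.5676) = 0.2885.
D = 9.126 × (0.8096 − 0.2885) + 1.32 × 0.2885 = 4.756 + 0.3808 = 5.137 mg/L.

D ≈ 5.14 mg/L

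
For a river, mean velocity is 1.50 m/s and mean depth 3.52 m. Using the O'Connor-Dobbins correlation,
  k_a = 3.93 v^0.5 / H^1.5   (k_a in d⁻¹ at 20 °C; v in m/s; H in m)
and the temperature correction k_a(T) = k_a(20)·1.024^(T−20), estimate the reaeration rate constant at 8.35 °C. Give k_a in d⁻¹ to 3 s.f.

k_a(20) = 3.93 × 1.50^0.5 / 3.52^1.5 = 3.93 × 1.225 / 6.604 = 0.7288 d⁻¹.
k_a(8.35) = 0.7288 × 1.024^(8.35−20) = 0.7288 × 0.7586 = 0.5529 d⁻¹.

k_a ≈ 0.553 d⁻¹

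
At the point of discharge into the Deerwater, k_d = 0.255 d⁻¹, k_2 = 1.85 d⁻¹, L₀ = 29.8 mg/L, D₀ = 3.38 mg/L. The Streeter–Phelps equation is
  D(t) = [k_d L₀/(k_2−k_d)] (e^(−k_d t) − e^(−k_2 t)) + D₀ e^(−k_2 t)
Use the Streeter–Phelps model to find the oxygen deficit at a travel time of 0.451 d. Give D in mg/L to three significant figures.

D ≈ 3.65 mg/L

k_d L₀/(k_2−k_d) = 0.255×29.8/(1.85−0.255) = 7.599/1.595 = 4.764 mg/L.
e^(−k_d t) = e^(−0.255×0.4510) = 0.8914; e^(−k_2 t) = e^(−1.85×0.4510) = 0.4342.
D = 4.764 × (0.8914 − 0.4342) + 3.38 × 0.4342 = 2.178 + 1.467 = 3.646 mg/L.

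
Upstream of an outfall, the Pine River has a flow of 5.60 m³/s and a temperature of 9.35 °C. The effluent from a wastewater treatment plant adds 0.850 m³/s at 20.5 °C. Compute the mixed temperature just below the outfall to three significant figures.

10.8 °C

Flow-weighted mixing: C = (Q_r C_r + Q_w C_w)/(Q_r + Q_w)
= (5.60×9.35 + 0.850×20.5)/(5.60 + 0.850) = 69.78/6.450 = 10.82 °C.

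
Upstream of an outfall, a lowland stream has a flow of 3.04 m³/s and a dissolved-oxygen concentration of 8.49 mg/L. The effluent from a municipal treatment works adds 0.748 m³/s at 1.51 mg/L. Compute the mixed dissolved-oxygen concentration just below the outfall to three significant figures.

Flow-weighted mixing: C = (Q_r C_r + Q_w C_w)/(Q_r + Q_w)
= (3.04×8.49 + 0.748×1.51)/(3.04 + 0.748) = 26.94/3.788 = 7.112 mg/L.

7.11 mg/L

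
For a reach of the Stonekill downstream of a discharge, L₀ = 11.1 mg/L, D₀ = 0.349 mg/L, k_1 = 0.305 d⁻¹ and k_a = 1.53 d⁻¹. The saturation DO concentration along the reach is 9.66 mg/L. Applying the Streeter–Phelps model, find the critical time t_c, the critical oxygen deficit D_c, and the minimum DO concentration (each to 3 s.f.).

t_c ≈ 1.21 d; D_c ≈ 1.53 mg/L; min DO ≈ 8.13 mg/L

With k_a/k_1 = 5.016 and 1 − D₀(k_a−k_1)/(k_1 L₀) = 0.8737,
t_c = ln(5.016 × 0.8737) / (1.53 − 0.305) = ln(4.383) / 1.225 = 1.478/1.225 = 1.206 d.
L(t_c) = L₀ e^(−k_1 t_c) = 11.1 × 0.6922 = 7.683 mg/L, and at the critical point k_a D_c = k_1 L, so D_c = (0.305/1.53) × 7.683 = 1.532 mg/L.
Minimum DO = C_s − D_c = 9.66 − 1.532 = 8.128 mg/L.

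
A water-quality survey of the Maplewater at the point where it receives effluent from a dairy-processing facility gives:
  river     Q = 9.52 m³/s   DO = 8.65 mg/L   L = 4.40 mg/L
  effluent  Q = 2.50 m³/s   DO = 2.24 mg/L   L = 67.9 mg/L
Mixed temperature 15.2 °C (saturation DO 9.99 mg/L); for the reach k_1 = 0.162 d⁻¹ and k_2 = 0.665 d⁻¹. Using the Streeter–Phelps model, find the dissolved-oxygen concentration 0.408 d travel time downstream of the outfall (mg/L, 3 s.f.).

Mixed DO = (9.52×8.65 + 2.50×2.24)/(9.52+2.50) = 87.95/12.02 = 7.317 mg/L.
Mixed L₀ = (9.52×4.40 + 2.50×67.9)/(12.02) = 211.6/12.02 = 17.61 mg/L.
Initial deficit D₀ = C_s − DO₀ = 9.99 − 7.317 = 2.673 mg/L.
D(0.408) = [0.162×17.61/(0.665−0.162)](e^(−0.162×0.408) − e^(−0.665×0.408)) + 2.673 e^(−0.665×0.408)
= 5.671 × (0.9360 − 0.7624) + 2.673 × 0.7624 = 3.023 mg/L.
DO = 9.99 − 3.023 = 6.967 mg/L.

DO ≈ 6.97 mg/L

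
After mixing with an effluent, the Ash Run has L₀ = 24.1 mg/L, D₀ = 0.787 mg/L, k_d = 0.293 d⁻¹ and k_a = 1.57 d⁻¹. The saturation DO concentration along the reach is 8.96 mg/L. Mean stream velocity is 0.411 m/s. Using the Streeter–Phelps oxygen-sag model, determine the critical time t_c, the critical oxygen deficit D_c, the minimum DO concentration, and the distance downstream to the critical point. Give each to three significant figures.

t_c ≈ 1.19 d; D_c ≈ 3.17 mg/L; min DO ≈ 5.79 mg/L; x_c ≈ 42.4 km

t_c = [1/(k_a−k_d)] ln[(k_a/k_d)(1 − D₀(k_a−k_d)/(k_d L₀))]
= [1/(1.57−0.293)] ln[(1.57/0.293)(1 − 0.787×1.277/(0.293×24.1))]
= (1/1.277) ln[5.358 × 0.8577] = 0.7831 × ln(4.596) = 0.7831 × 1.525 = 1.194 d.
D_c = (k_d/k_a) L₀ e^(−k_d t_c) = (0.293/1.57) × 24.1 × e^(−0.293×1.194) = 0.1866 × 24.1 × 0.7047 = 3.170 mg/L.
Minimum DO = C_s − D_c = 8.96 − 3.170 = 5.790 mg/L.
x_c = v t_c = 0.411 m/s × 1.194 d × 86400 s/d = 42410 m ≈ 42.4 km.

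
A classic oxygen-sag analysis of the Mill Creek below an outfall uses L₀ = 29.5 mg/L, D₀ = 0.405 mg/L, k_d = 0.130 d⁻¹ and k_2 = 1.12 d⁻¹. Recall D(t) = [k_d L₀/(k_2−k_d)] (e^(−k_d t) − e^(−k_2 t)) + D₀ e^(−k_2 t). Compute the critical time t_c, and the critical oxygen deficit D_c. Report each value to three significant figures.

At the critical point dD/dt = 0, so k_d L₀ e^(−k_d t) = k_2 D. Substituting D(t) from the Streeter–Phelps equation and solving for t gives
t_c = ln[(k_2/k_d)(1 − D₀(k_2−k_d)/(k_d L₀))] / (k_2−k_d).
Here k_2−k_d = 0.9900 d⁻¹ and 1 − D₀(k_2−k_d)/(k_d L₀) = 1 − 0.405×0.9900/(0.130×29.5) = 0.8954, so
t_c = ln(8.615 × 0.8954) / 0.9900 = 2.043 / 0.9900 = 2.064 d.
D_c = (k_d/k_2) L₀ e^(−k_d t_c) = (0.130/1.12) × 29.5 × e^(−0.130×2.064) = 0.1161 × 29.5 × 0.7647 = 2.618 mg/L.

t_c ≈ 2.06 d; D_c ≈ 2.62 mg/L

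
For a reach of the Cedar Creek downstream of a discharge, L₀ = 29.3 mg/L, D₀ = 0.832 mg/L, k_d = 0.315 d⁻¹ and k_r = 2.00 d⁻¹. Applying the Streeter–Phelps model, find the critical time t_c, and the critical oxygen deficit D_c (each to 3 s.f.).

t_c = [1/(k_r−k_d)] ln[(k_r/k_d)(1 − D₀(k_r−k_d)/(k_d L₀))]
= [1/(2.00−0.315)] ln[(2.00/0.315)(1 − 0.832×1.685/(0.315×29.3))]
= (1/1.685) ln[6.349 × 0.8481] = 0.5935 × ln(5.385) = 0.5935 × 1.684 = 0.9992 d.
D_c = (k_d/k_r) L₀ e^(−k_d t_c) = (0.315/2.00) × 29.3 × e^(−0.315×0.9992) = 0.1575 × 29.3 × 0.7300 = 3.369 mg/L.

t_c ≈ 0.999 d; D_c ≈ 3.37 mg/L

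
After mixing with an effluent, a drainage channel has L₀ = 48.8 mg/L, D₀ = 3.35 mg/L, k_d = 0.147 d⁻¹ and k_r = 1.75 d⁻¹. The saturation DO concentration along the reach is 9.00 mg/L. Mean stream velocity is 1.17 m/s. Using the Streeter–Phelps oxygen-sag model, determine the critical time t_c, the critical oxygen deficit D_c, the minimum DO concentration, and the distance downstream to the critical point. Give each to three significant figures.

t_c = [1/(k_r−k_d)] ln[(k_r/k_d)(1 − D₀(k_r−k_d)/(k_d L₀))]
= [1/(1.75−0.147)] ln[(1.75/0.147)(1 − 3.35×1.603/(0.147×48.8))]
= (1/1.603) ln[11.90 × 0.2514] = 0.6238 × ln(2.993) = 0.6238 × 1.096 = 0.6839 d.
L(t_c) = L₀ e^(−k_d t_c) = 48.8 × 0.9044 = 44.13 mg/L, and at the critical point k_r D_c = k_d L, so D_c = (0.147/1.75) × 44.13 = 3.707 mg/L.
Minimum DO = C_s − D_c = 9.00 − 3.707 = 5.293 mg/L.
x_c = v t_c = 1.17 m/s × 0.6839 d × 86400 s/d = 69130 m ≈ 69.1 km.

t_c ≈ 0.684 d; D_c ≈ 3.71 mg/L; min DO ≈ 5.29 mg/L; x_c ≈ 69.1 km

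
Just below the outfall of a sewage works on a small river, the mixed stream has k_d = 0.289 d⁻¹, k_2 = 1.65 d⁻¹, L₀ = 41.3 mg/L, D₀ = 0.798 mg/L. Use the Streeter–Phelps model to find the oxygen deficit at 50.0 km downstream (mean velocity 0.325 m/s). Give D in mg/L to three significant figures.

D ≈ 4.82 mg/L

Travel time t = x/v = 50.0 km / (0.325 m/s) = 50000 m / 0.325 m/s = 153800 s = 1.781 d.
k_d L₀/(k_2−k_d) = 0.289×41.3/(1.65−0.289) = 11.94/1.361 = 8.770 mg/L.
e^(−k_d t) = e^(−0.289×1.781) = 0.5977; e^(−k_2 t) = e^(−1.65×1.781) = 0.05297.
D = 8.770 × (0.5977 − 0.05297) + 0.798 × 0.05297 = 4.778 + 0.04227 = 4.820 mg/L.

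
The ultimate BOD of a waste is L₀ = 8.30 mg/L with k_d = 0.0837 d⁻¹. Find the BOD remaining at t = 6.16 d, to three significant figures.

L_t = L₀ e^(−k_d t) = 8.30 × e^(−0.0837×6.16) = 8.30 × 0.5971 = 4.956 mg/L.

L ≈ 4.96 mg/L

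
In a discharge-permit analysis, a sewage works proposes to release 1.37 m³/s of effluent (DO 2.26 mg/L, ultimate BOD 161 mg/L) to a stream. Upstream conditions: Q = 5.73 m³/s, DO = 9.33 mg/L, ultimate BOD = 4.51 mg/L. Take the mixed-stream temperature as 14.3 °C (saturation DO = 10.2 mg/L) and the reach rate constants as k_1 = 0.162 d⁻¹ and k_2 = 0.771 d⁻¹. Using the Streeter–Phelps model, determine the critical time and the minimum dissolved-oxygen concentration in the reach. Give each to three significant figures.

t_c ≈ 2.11 d; minimum DO ≈ 5.02 mg/L

Mixed DO = (5.73×9.33 + 1.37×2.26)/(5.73+1.37) = 56.56/7.100 = 7.966 mg/L.
Mixed L₀ = (5.73×4.51 + 1.37×161)/(7.100) = 246.4/7.100 = 34.71 mg/L.
Initial deficit D₀ = C_s − DO₀ = 10.2 − 7.966 = 2.234 mg/L.
t_c = (1/0.6090) ln[(0.771/0.162)(1 − 2.234×0.6090/(0.162×34.71))] = 1.642 × ln(3.607) = 2.107 d.
D_c = (0.162/0.771) × 34.71 × e^(−0.162×2.107) = 0.2101 × 34.71 × 0.7108 = 5.184 mg/L.
Minimum DO = 10.2 − 5.184 = 5.016 mg/L.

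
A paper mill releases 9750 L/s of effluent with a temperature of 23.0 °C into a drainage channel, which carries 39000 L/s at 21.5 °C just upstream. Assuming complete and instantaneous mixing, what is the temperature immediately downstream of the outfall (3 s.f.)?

Flow-weighted mixing: C = (Q_r C_r + Q_w C_w)/(Q_r + Q_w)
= (39000×21.5 + 9750×23.0)/(39000 + 9750) = 1.063×10^6/48750 = 21.80 °C.

21.8 °C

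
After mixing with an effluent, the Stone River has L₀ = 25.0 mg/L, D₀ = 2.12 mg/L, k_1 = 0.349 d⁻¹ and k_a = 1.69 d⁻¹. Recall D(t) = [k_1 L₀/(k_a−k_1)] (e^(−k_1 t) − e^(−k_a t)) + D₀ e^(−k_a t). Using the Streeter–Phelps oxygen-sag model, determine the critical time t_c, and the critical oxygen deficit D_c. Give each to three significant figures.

At the critical point dD/dt = 0, so k_1 L₀ e^(−k_1 t) = k_a D. Substituting D(t) from the Streeter–Phelps equation and solving for t gives
t_c = ln[(k_a/k_1)(1 − D₀(k_a−k_1)/(k_1 L₀))] / (k_a−k_1).
Here k_a−k_1 = 1.341 d⁻¹ and 1 − D₀(k_a−k_1)/(k_1 L₀) = 1 − 2.12×1.341/(0.349×25.0) = 0.6742, so
t_c = ln(4.842 × 0.6742) / 1.341 = 1.183 / 1.341 = 0.8823 d.
L(t_c) = L₀ e^(−k_1 t_c) = 25.0 × 0.7350 = 18.37 mg/L, and at the critical point k_a D_c = k_1 L, so D_c = (0.349/1.69) × 18.37 = 3.794 mg/L.

t_c ≈ 0.882 d; D_c ≈ 3.79 mg/L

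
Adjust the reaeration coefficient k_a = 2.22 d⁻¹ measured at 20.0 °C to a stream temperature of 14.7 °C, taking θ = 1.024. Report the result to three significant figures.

k_a(T₂) = k_a(T₁) · θ^(T₂−T₁) = 2.22 × 1.024^(14.7−20.0)
= 2.22 × 1.024^-5.30 = 2.22 × 0.8819 = 1.958 d⁻¹.

k_a ≈ 1.96 d⁻¹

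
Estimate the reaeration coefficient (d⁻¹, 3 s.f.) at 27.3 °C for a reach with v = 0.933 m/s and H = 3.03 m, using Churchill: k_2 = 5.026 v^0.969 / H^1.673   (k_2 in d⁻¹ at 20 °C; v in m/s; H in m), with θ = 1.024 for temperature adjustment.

k_2(20) = 5.026 × 0.933^0.969 / 3.03^1.673 = 5.026 × 0.9350 / 6.389 = 0.7355 d⁻¹.
k_2(27.3) = 0.7355 × 1.024^(27.3−20) = 0.7355 × 1.189 = 0.8745 d⁻¹.

k_2 ≈ 0.875 d⁻¹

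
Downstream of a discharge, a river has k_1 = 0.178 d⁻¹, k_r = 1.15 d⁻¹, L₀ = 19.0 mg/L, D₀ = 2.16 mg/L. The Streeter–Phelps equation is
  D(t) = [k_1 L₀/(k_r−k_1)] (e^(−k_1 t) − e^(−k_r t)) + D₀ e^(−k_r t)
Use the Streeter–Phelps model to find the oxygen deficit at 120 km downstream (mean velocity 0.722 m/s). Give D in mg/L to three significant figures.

Travel time t = x/v = 120 km / (0.722 m/s) = 120000 m / 0.722 m/s = 166200 s = 1.924 d.
k_1 L₀/(k_r−k_1) = 0.178×19.0/(1.15−0.178) = 3.382/0.9720 = 3.479 mg/L.
e^(−k_1 t) = e^(−0.178×1.924) = 0.7101; e^(−k_r t) = e^(−1.15×1.924) = 0.1095.
D = 3.479 × (0.7101 − 0.1095) + 2.16 × 0.1095 = 2.090 + 0.2364 = 2.326 mg/L.

D ≈ 2.33 mg/L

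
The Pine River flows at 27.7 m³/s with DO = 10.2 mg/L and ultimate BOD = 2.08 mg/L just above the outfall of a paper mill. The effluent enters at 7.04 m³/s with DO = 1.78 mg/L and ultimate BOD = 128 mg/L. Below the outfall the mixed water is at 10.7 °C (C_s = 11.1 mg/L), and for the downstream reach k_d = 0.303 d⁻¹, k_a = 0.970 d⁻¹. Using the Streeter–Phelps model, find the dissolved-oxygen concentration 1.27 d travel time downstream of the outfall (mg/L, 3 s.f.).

Mixed DO = (27.7×10.2 + 7.04×1.78)/(27.7+7.04) = 295.1/34.74 = 8.494 mg/L.
Mixed L₀ = (27.7×2.08 + 7.04×128)/(34.74) = 958.7/34.74 = 27.60 mg/L.
Initial deficit D₀ = C_s − DO₀ = 11.1 − 8.494 = 2.606 mg/L.
D(1.27) = [0.303×27.60/(0.970−0.303)](e^(−0.303×1.27) − e^(−0.970×1.27)) + 2.606 e^(−0.970×1.27)
= 12.54 × (0.6806 − 0.2917) + 2.606 × 0.2917 = 5.635 mg/L.
DO = 11.1 − 5.635 = 5.465 mg/L.

DO ≈ 5.46 mg/L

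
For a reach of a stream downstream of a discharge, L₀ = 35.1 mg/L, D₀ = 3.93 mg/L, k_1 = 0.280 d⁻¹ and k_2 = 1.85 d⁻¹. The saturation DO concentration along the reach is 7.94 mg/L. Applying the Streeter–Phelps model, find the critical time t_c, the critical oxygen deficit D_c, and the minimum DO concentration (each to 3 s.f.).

With k_2/k_1 = 6.607 and 1 − D₀(k_2−k_1)/(k_1 L₀) = 0.3722,
t_c = ln(6.607 × 0.3722) / (1.85 − 0.280) = ln(2.459) / 1.570 = 0.8998/1.570 = 0.5731 d.
D_c = (k_1/k_2) L₀ e^(−k_1 t_c) = (0.280/1.85) × 35.1 × e^(−0.280×0.5731) = 0.1514 × 35.1 × 0.8517 = 4.525 mg/L.
Minimum DO = C_s − D_c = 7.94 − 4.525 = 3.415 mg/L.

t_c ≈ 0.573 d; D_c ≈ 4.52 mg/L; min DO ≈ 3.42 mg/L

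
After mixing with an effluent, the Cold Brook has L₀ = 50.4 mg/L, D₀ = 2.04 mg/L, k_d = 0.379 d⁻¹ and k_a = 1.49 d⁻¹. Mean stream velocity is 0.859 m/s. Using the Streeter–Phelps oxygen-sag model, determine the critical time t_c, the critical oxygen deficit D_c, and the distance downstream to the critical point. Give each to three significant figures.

At the critical point dD/dt = 0, so k_d L₀ e^(−k_d t) = k_a D. Substituting D(t) from the Streeter–Phelps equation and solving for t gives
t_c = ln[(k_a/k_d)(1 − D₀(k_a−k_d)/(k_d L₀))] / (k_a−k_d).
Here k_a−k_d = 1.111 d⁻¹ and 1 − D₀(k_a−k_d)/(k_d L₀) = 1 − 2.04×1.111/(0.379×50.4) = 0.8813, so
t_c = ln(3.931 × 0.8813) / 1.111 = 1.243 / 1.111 = 1.119 d.
L(t_c) = L₀ e^(−k_d t_c) = 50.4 × 0.6545 = 32.99 mg/L, and at the critical point k_a D_c = k_d L, so D_c = (0.379/1.49) × 32.99 = 8.390 mg/L.
x_c = v t_c = 0.859 m/s × 1.119 d × 86400 s/d = 83020 m ≈ 83.0 km.

t_c ≈ 1.12 d; D_c ≈ 8.39 mg/L; x_c ≈ 83.0 km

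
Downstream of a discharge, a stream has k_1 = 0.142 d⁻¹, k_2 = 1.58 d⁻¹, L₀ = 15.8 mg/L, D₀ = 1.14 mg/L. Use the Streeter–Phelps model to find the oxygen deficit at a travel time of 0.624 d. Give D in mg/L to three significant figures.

k_1 L₀/(k_2−k_1) = 0.142×15.8/(1.58−0.142) = 2.244/1.438 = 1.560 mg/L.
e^(−k_1 t) = e^(−0.142×0.6240) = 0.9152; e^(−k_2 t) = e^(−1.58×0.6240) = 0.3731.
D = 1.560 × (0.9152 − 0.3731) + 1.14 × 0.3731 = 0.8458 + 0.4253 = 1.271 mg/L.

D ≈ 1.27 mg/L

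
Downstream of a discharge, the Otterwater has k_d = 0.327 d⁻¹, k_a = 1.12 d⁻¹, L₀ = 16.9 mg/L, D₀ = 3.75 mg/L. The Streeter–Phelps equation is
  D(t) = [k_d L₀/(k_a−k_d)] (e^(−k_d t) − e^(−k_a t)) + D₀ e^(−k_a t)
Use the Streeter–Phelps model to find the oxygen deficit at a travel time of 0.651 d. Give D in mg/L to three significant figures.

k_d L₀/(k_a−k_d) = 0.327×16.9/(1.12−0.327) = 5.526/0.7930 = 6.969 mg/L.
e^(−k_d t) = e^(−0.327×0.6510) = 0.8083; e^(−k_a t) = e^(−1.12×0.6510) = 0.4823.
D = 6.969 × (0.8083 − 0.4823) + 3.75 × 0.4823 = 2.271 + 1.809 = 4.080 mg/L.

D ≈ 4.08 mg/L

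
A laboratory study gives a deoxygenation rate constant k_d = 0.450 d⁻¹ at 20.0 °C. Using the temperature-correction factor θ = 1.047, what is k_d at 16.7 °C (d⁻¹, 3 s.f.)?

k_d ≈ 0.387 d⁻¹

k_d(T₂) = k_d(T₁) · θ^(T₂−T₁) = 0.450 × 1.047^(16.7−20.0)
= 0.450 × 1.047^-3.30 = 0.450 × 0.8594 = 0.3867 d⁻¹.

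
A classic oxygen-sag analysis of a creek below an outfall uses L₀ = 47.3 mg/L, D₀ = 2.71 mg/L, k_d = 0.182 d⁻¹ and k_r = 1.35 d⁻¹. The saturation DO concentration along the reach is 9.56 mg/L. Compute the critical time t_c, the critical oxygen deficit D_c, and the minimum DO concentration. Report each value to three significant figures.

With k_r/k_d = 7.418 and 1 − D₀(k_r−k_d)/(k_d L₀) = 0.6323,
t_c = ln(7.418 × 0.6323) / (1.35 − 0.182) = ln(4.690) / 1.168 = 1.545/1.168 = 1.323 d.
D_c = (k_d/k_r) L₀ e^(−k_d t_c) = (0.182/1.35) × 47.3 × e^(−0.182×1.323) = 0.1348 × 47.3 × 0.7860 = 5.012 mg/L.
Minimum DO = C_s − D_c = 9.56 − 5.012 = 4.548 mg/L.

t_c ≈ 1.32 d; D_c ≈ 5.01 mg/L; min DO ≈ 4.55 mg/L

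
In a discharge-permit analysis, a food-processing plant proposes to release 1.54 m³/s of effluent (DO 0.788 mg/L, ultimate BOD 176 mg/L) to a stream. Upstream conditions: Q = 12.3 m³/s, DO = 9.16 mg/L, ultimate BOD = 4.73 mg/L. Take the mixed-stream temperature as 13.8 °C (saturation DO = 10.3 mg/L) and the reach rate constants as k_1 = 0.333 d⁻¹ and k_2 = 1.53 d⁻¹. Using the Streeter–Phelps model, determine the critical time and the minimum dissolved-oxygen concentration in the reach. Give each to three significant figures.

t_c ≈ 0.960 d; minimum DO ≈ 6.54 mg/L

Mixed DO = (12.3×9.16 + 1.54×0.788)/(12.3+1.54) = 113.9/13.84 = 8.228 mg/L.
Mixed L₀ = (12.3×4.73 + 1.54×176)/(13.84) = 329.2/13.84 = 23.79 mg/L.
Initial deficit D₀ = C_s − DO₀ = 10.3 − 8.228 = 2.072 mg/L.
t_c = (1/1.197) ln[(1.53/0.333)(1 − 2.072×1.197/(0.333×23.79))] = 0.8354 × ln(3.156) = 0.9602 d.
D_c = (0.333/1.53) × 23.79 × e^(−0.333×0.9602) = 0.2176 × 23.79 × 0.7263 = 3.760 mg/L.
Minimum DO = 10.3 − 3.760 = 6.540 mg/L.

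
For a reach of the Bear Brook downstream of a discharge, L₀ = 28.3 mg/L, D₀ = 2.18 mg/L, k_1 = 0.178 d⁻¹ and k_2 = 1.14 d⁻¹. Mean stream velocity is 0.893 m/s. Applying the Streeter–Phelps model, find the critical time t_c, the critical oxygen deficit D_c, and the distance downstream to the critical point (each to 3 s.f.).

At the critical point dD/dt = 0, so k_1 L₀ e^(−k_1 t) = k_2 D. Substituting D(t) from the Streeter–Phelps equation and solving for t gives
t_c = ln[(k_2/k_1)(1 − D₀(k_2−k_1)/(k_1 L₀))] / (k_2−k_1).
Here k_2−k_1 = 0.9620 d⁻¹ and 1 − D₀(k_2−k_1)/(k_1 L₀) = 1 − 2.18×0.9620/(0.178×28.3) = 0.5837, so
t_c = ln(6.404 × 0.5837) / 0.9620 = 1.319 / 0.9620 = 1.371 d.
D_c = (k_1/k_2) L₀ e^(−k_1 t_c) = (0.178/1.14) × 28.3 × e^(−0.178×1.371) = 0.1561 × 28.3 × 0.7835 = 3.462 mg/L.
x_c = v t_c = 0.893 m/s × 1.371 d × 86400 s/d = 105800 m ≈ 106 km.

t_c ≈ 1.37 d; D_c ≈ 3.46 mg/L; x_c ≈ 106 km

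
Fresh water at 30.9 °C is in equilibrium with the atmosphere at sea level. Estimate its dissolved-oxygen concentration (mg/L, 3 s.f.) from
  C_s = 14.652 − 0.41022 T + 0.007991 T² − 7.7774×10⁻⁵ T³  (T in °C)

C_s ≈ 7.31 mg/L

C_s = 14.652 − 0.41022×30.9 + 0.007991×30.9² − 7.7774×10⁻⁵×30.9³ = 7.311 mg/L.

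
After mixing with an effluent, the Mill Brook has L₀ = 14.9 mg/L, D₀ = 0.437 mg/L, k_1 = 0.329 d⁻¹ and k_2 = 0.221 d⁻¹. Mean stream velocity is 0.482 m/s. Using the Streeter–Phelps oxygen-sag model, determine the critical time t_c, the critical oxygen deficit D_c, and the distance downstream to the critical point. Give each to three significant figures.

t_c ≈ 3.60 d; D_c ≈ 6.80 mg/L; x_c ≈ 150 km

With k_2/k_1 = 0.6717 and 1 − D₀(k_2−k_1)/(k_1 L₀) = 1.010,
t_c = ln(0.6717 × 1.010) / (0.221 − 0.329) = ln(0.6782) / -0.1080 = -0.3883/-0.1080 = 3.595 d.
D_c = (k_1/k_2) L₀ e^(−k_1 t_c) = (0.329/0.221) × 14.9 × e^(−0.329×3.595) = 1.489 × 14.9 × 0.3064 = 6.796 mg/L.
x_c = v t_c = 0.482 m/s × 3.595 d × 86400 s/d = 149700 m ≈ 150 km.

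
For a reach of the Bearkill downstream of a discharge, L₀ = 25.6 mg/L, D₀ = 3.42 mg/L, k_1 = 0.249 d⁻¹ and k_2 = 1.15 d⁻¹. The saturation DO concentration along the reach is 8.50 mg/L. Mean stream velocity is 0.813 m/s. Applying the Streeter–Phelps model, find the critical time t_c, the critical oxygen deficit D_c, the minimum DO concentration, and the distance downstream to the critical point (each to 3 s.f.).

t_c = [1/(k_2−k_1)] ln[(k_2/k_1)(1 − D₀(k_2−k_1)/(k_1 L₀))]
= [1/(1.15−0.249)] ln[(1.15/0.249)(1 − 3.42×0.9010/(0.249×25.6))]
= (1/0.9010) ln[4.618 × 0.5166] = 1.110 × ln(2.386) = 1.110 × 0.8696 = 0.9651 d.
L(t_c) = L₀ e^(−k_1 t_c) = 25.6 × 0.7864 = 20.13 mg/L, and at the critical point k_2 D_c = k_1 L, so D_c = (0.249/1.15) × 20.13 = 4.359 mg/L.
Minimum DO = C_s − D_c = 8.50 − 4.359 = 4.141 mg/L.
x_c = v t_c = 0.813 m/s × 0.9651 d × 86400 s/d = 67790 m ≈ 67.8 km.

t_c ≈ 0.965 d; D_c ≈ 4.36 mg/L; min DO ≈ 4.14 mg/L; x_c ≈ 67.8 km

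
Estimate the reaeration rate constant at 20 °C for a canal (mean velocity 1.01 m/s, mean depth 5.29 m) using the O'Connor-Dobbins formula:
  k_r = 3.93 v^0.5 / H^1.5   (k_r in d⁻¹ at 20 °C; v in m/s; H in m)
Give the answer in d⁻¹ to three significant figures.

k_r ≈ 0.325 d⁻¹

k_r = 3.93 × 1.01^0.5 / 5.29^1.5 = 3.93 × 1.005 / 12.17 = 0.3246 d⁻¹.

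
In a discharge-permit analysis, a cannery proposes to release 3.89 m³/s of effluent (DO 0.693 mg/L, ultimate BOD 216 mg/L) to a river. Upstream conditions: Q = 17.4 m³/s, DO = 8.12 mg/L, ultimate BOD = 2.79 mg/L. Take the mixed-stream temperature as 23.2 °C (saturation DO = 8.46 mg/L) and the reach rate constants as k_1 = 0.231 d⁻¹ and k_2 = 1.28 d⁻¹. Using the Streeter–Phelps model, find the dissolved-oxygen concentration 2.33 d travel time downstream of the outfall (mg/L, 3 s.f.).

Mixed DO = (17.4×8.12 + 3.89×0.693)/(17.4+3.89) = 144.0/21.29 = 6.763 mg/L.
Mixed L₀ = (17.4×2.79 + 3.89×216)/(21.29) = 888.8/21.29 = 41.75 mg/L.
Initial deficit D₀ = C_s − DO₀ = 8.46 − 6.763 = 1.697 mg/L.
D(2.33) = [0.231×41.75/(1.28−0.231)](e^(−0.231×2.33) − e^(−1.28×2.33)) + 1.697 e^(−1.28×2.33)
= 9.193 × (0.5838 − 0.05067) + 1.697 × 0.05067 = 4.987 mg/L.
DO = 8.46 − 4.987 = 3.473 mg/L.

DO ≈ 3.47 mg/L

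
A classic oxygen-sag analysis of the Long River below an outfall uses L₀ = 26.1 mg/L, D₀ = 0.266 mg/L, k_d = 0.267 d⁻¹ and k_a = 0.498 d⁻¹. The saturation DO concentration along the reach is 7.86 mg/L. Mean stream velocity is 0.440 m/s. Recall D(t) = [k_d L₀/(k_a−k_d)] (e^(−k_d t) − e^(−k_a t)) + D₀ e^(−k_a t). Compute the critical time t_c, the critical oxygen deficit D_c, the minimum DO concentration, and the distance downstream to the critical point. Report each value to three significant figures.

At the critical point dD/dt = 0, so k_d L₀ e^(−k_d t) = k_a D. Substituting D(t) from the Streeter–Phelps equation and solving for t gives
t_c = ln[(k_a/k_d)(1 − D₀(k_a−k_d)/(k_d L₀))] / (k_a−k_d).
Here k_a−k_d = 0.2310 d⁻¹ and 1 − D₀(k_a−k_d)/(k_d L₀) = 1 − 0.266×0.2310/(0.267×26.1) = 0.9912, so
t_c = ln(1.865 × 0.9912) / 0.2310 = 0.6145 / 0.2310 = 2.660 d.
L(t_c) = L₀ e^(−k_d t_c) = 26.1 × 0.4915 = 12.83 mg/L, and at the critical point k_a D_c = k_d L, so D_c = (0.267/0.498) × 12.83 = 6.878 mg/L.
Minimum DO = C_s − D_c = 7.86 − 6.878 = 0.9820 mg/L.
x_c = v t_c = 0.440 m/s × 2.660 d × 86400 s/d = 101100 m ≈ 101 km.

t_c ≈ 2.66 d; D_c ≈ 6.88 mg/L; min DO ≈ 0.982 mg/L; x_c ≈ 101 km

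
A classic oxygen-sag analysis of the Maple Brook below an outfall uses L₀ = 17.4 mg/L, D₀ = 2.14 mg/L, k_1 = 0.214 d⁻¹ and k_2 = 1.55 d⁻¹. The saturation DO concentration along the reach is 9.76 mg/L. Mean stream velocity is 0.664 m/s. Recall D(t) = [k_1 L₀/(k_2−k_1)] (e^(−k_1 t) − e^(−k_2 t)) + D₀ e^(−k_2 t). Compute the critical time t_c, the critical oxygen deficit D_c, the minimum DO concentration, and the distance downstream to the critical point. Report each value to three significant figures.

t_c = [1/(k_2−k_1)] ln[(k_2/k_1)(1 − D₀(k_2−k_1)/(k_1 L₀))]
= [1/(1.55−0.214)] ln[(1.55/0.214)(1 − 2.14×1.336/(0.214×17.4))]
= (1/1.336) ln[7.243 × 0.2322] = 0.7485 × ln(1.682) = 0.7485 × 0.5198 = 0.3891 d.
L(t_c) = L₀ e^(−k_1 t_c) = 17.4 × 0.9201 = 16.01 mg/L, and at the critical point k_2 D_c = k_1 L, so D_c = (0.214/1.55) × 16.01 = 2.210 mg/L.
Minimum DO = C_s − D_c = 9.76 − 2.210 = 7.550 mg/L.
x_c = v t_c = 0.664 m/s × 0.3891 d × 86400 s/d = 22320 m ≈ 22.3 km.

t_c ≈ 0.389 d; D_c ≈ 2.21 mg/L; min DO ≈ 7.55 mg/L; x_c ≈ 22.3 km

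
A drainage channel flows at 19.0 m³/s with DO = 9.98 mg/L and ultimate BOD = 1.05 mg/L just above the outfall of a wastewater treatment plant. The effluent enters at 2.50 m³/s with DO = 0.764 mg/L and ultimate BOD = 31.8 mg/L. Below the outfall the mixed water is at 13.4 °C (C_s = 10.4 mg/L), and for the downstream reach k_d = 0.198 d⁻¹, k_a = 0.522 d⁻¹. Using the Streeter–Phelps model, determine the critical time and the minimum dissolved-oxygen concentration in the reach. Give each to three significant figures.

t_c ≈ 0.677 d; minimum DO ≈ 8.87 mg/L

Mixed DO = (19.0×9.98 + 2.50×0.764)/(19.0+2.50) = 191.5/21.50 = 8.908 mg/L.
Mixed L₀ = (19.0×1.05 + 2.50×31.8)/(21.50) = 99.45/21.50 = 4.626 mg/L.
Initial deficit D₀ = C_s − DO₀ = 10.4 − 8.908 = 1.492 mg/L.
t_c = (1/0.3240) ln[(0.522/0.198)(1 − 1.492×0.3240/(0.198×4.626))] = 3.086 × ln(1.245) = 0.6768 d.
D_c = (0.198/0.522) × 4.626 × e^(−0.198×0.6768) = 0.3793 × 4.626 × 0.8746 = 1.534 mg/L.
Minimum DO = 10.4 − 1.534 = 8.866 mg/L.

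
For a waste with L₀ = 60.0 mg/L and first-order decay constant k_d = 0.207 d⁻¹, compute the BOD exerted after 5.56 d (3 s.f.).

y_t = L₀(1 − e^(−k_d t)) = 60.0 × (1 − e^(−0.207×5.56))
= 60.0 × (1 − 0.3163) = 60.0 × 0.6837 = 41.02 mg/L.

y ≈ 41.0 mg/L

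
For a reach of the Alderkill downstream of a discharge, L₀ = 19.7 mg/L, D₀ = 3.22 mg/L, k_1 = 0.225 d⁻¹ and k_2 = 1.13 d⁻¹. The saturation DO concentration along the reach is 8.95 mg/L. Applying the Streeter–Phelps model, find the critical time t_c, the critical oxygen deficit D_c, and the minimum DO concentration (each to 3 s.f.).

t_c ≈ 0.600 d; D_c ≈ 3.43 mg/L; min DO ≈ 5.52 mg/L

With k_2/k_1 = 5.022 and 1 − D₀(k_2−k_1)/(k_1 L₀) = 0.3426,
t_c = ln(5.022 × 0.3426) / (1.13 − 0.225) = ln(1.720) / 0.9050 = 0.5426/0.9050 = 0.5995 d.
D_c = (k_1/k_2) L₀ e^(−k_1 t_c) = (0.225/1.13) × 19.7 × e^(−0.225×0.5995) = 0.1991 × 19.7 × 0.8738 = 3.428 mg/L.
Minimum DO = C_s − D_c = 8.95 − 3.428 = 5.522 mg/L.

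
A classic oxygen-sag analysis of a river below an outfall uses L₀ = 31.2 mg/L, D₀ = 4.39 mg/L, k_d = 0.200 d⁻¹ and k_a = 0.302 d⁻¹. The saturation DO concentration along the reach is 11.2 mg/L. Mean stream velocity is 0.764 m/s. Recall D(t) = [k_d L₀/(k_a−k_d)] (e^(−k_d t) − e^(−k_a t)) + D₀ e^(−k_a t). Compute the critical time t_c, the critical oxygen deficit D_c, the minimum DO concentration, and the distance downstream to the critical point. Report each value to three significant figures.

t_c ≈ 3.31 d; D_c ≈ 10.7 mg/L; min DO ≈ 0.543 mg/L; x_c ≈ 219 km

With k_a/k_d = 1.510 and 1 − D₀(k_a−k_d)/(k_d L₀) = 0.9282,
t_c = ln(1.510 × 0.9282) / (0.302 − 0.200) = ln(1.402) / 0.1020 = 0.3376/0.1020 = 3.310 d.
L(t_c) = L₀ e^(−k_d t_c) = 31.2 × 0.5158 = 16.09 mg/L, and at the critical point k_a D_c = k_d L, so D_c = (0.200/0.302) × 16.09 = 10.66 mg/L.
Minimum DO = C_s − D_c = 11.2 − 10.66 = 0.5425 mg/L.
x_c = v t_c = 0.764 m/s × 3.310 d × 86400 s/d = 218500 m ≈ 219 km.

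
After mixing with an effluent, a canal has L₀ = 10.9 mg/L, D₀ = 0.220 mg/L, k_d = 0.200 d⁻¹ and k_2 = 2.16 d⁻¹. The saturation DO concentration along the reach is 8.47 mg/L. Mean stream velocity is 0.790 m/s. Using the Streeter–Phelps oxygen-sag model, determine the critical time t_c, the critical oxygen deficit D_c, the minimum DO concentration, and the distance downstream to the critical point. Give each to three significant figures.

t_c ≈ 1.10 d; D_c ≈ 0.810 mg/L; min DO ≈ 7.66 mg/L; x_c ≈ 75.2 km

With k_2/k_d = 10.80 and 1 − D₀(k_2−k_d)/(k_d L₀) = 0.8022,
t_c = ln(10.80 × 0.8022) / (2.16 − 0.200) = ln(8.664) / 1.960 = 2.159/1.960 = 1.102 d.
D_c = (k_d/k_2) L₀ e^(−k_d t_c) = (0.200/2.16) × 10.9 × e^(−0.200×1.102) = 0.09259 × 10.9 × 0.8023 = 0.8097 mg/L.
Minimum DO = C_s − D_c = 8.47 − 0.8097 = 7.660 mg/L.
x_c = v t_c = 0.790 m/s × 1.102 d × 86400 s/d = 75190 m ≈ 75.2 km.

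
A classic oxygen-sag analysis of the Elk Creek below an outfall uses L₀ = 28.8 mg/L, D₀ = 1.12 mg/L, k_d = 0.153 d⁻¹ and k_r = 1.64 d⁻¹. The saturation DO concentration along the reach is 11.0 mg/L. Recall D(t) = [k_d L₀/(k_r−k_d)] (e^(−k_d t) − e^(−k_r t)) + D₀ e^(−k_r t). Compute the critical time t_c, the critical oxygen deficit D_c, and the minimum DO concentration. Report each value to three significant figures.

t_c = [1/(k_r−k_d)] ln[(k_r/k_d)(1 − D₀(k_r−k_d)/(k_d L₀))]
= [1/(1.64−0.153)] ln[(1.64/0.153)(1 − 1.12×1.487/(0.153×28.8))]
= (1/1.487) ln[10.72 × 0.6220] = 0.6725 × ln(6.668) = 0.6725 × 1.897 = 1.276 d.
L(t_c) = L₀ e^(−k_d t_c) = 28.8 × 0.8227 = 23.69 mg/L, and at the critical point k_r D_c = k_d L, so D_c = (0.153/1.64) × 23.69 = 2.210 mg/L.
Minimum DO = C_s − D_c = 11.0 − 2.210 = 8.790 mg/L.

t_c ≈ 1.28 d; D_c ≈ 2.21 mg/L; min DO ≈ 8.79 mg/L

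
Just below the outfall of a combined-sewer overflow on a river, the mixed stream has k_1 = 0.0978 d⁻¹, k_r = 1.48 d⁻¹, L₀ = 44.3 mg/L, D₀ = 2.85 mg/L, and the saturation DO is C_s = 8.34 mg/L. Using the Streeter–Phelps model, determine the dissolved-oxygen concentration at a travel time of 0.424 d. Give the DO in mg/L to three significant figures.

k_1 L₀/(k_r−k_1) = 0.0978×44.3/(1.48−0.0978) = 4.333/1.382 = 3.135 mg/L.
e^(−k_1 t) = e^(−0.0978×0.4240) = 0.9594; e^(−k_r t) = e^(−1.48×0.4240) = 0.5339.
D = 3.135 × (0.9594 − 0.5339) + 2.85 × 0.5339 = 1.334 + 1.522 = 2.855 mg/L.
DO = C_s − D = 8.34 − 2.855 = 5.485 mg/L.

DO ≈ 5.48 mg/L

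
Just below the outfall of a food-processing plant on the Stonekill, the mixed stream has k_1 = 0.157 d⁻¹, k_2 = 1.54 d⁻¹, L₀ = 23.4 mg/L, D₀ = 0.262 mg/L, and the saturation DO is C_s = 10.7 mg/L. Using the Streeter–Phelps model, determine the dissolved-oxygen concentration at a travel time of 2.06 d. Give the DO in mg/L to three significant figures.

k_1 L₀/(k_2−k_1) = 0.157×23.4/(1.54−0.157) = 3.674/1.383 = 2.656 mg/L.
e^(−k_1 t) = e^(−0.157×2.060) = 0.7237; e^(−k_2 t) = e^(−1.54×2.060) = 0.04190.
D = 2.656 × (0.7237 − 0.04190) + 0.262 × 0.04190 = 1.811 + 0.01098 = 1.822 mg/L.
DO = C_s − D = 10.7 − 1.822 = 8.878 mg/L.

DO ≈ 8.88 mg/L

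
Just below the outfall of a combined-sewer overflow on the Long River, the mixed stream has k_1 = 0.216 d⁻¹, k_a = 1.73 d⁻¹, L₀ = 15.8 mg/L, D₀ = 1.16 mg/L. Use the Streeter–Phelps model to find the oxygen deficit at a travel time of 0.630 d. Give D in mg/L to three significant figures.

k_1 L₀/(k_a−k_1) = 0.216×15.8/(1.73−0.216) = 3.413/1.514 = 2.254 mg/L.
e^(−k_1 t) = e^(−0.216×0.6300) = 0.8728; e^(−k_a t) = e^(−1.73×0.6300) = 0.3363.
D = 2.254 × (0.8728 − 0.3363) + 1.16 × 0.3363 = 1.209 + 0.3901 = 1.599 mg/L.

D ≈ 1.60 mg/L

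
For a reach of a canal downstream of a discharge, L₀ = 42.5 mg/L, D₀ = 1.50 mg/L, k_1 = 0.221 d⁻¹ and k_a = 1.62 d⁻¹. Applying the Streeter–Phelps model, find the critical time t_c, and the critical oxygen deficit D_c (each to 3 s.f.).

t_c ≈ 1.24 d; D_c ≈ 4.41 mg/L

With k_a/k_1 = 7.330 and 1 − D₀(k_a−k_1)/(k_1 L₀) = 0.7766,
t_c = ln(7.330 × 0.7766) / (1.62 − 0.221) = ln(5.693) / 1.399 = 1.739/1.399 = 1.243 d.
D_c = (k_1/k_a) L₀ e^(−k_1 t_c) = (0.221/1.62) × 42.5 × e^(−0.221×1.243) = 0.1364 × 42.5 × 0.7598 = 4.405 mg/L.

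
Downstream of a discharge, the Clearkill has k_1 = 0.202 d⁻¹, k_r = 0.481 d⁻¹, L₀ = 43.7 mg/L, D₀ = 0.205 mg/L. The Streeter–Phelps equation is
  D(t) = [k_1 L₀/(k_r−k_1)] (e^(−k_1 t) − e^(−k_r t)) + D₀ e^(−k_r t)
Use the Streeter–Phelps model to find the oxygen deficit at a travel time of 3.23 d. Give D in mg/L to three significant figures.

k_1 L₀/(k_r−k_1) = 0.202×43.7/(0.481−0.202) = 8.827/0.2790 = 31.64 mg/L.
e^(−k_1 t) = e^(−0.202×3.230) = 0.5208; e^(−k_r t) = e^(−0.481×3.230) = 0.2115.
D = 31.64 × (0.5208 − 0.2115) + 0.205 × 0.2115 = 9.786 + 0.04335 = 9.829 mg/L.

D ≈ 9.83 mg/L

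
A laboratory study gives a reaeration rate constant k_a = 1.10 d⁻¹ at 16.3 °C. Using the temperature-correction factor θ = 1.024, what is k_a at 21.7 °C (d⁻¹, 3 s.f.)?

k_a ≈ 1.25 d⁻¹

k_a(T₂) = k_a(T₁) · θ^(T₂−T₁) = 1.10 × 1.024^(21.7−16.3)
= 1.10 × 1.024^5.40 = 1.10 × 1.137 = 1.250 d⁻¹.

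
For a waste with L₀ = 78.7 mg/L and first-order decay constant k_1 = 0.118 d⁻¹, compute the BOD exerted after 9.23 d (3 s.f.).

y ≈ 52.2 mg/L

y_t = L₀(1 − e^(−k_1 t)) = 78.7 × (1 − e^(−0.118×9.23))
= 78.7 × (1 − 0.3365) = 78.7 × 0.6635 = 52.22 mg/L.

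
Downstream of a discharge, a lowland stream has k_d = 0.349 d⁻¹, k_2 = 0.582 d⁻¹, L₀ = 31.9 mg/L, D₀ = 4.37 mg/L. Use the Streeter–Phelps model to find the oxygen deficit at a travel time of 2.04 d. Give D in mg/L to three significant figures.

k_d L₀/(k_2−k_d) = 0.349×31.9/(0.582−0.349) = 11.13/0.2330 = 47.78 mg/L.
e^(−k_d t) = e^(−0.349×2.040) = 0.4907; e^(−k_2 t) = e^(−0.582×2.040) = 0.3050.
D = 47.78 × (0.4907 − 0.3050) + 4.37 × 0.3050 = 8.870 + 1.333 = 10.20 mg/L.

D ≈ 10.2 mg/L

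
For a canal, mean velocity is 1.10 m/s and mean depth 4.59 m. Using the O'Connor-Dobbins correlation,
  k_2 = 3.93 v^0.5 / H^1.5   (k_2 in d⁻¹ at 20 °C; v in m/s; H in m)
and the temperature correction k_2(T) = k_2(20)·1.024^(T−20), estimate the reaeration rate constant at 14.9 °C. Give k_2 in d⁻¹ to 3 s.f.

k_2 ≈ 0.371 d⁻¹

k_2(20) = 3.93 × 1.10^0.5 / 4.59^1.5 = 3.93 × 1.049 / 9.834 = 0.4192 d⁻¹.
k_2(14.9) = 0.4192 × 1.024^(14.9−20) = 0.4192 × 0.8861 = 0.3714 d⁻¹.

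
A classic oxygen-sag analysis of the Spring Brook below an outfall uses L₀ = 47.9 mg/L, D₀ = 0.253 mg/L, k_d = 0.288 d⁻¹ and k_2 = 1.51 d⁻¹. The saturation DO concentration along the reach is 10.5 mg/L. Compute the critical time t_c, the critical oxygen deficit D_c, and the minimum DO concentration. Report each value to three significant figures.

t_c ≈ 1.34 d; D_c ≈ 6.22 mg/L; min DO ≈ 4.28 mg/L

At the critical point dD/dt = 0, so k_d L₀ e^(−k_d t) = k_2 D. Substituting D(t) from the Streeter–Phelps equation and solving for t gives
t_c = ln[(k_2/k_d)(1 − D₀(k_2−k_d)/(k_d L₀))] / (k_2−k_d).
Here k_2−k_d = 1.222 d⁻¹ and 1 − D₀(k_2−k_d)/(k_d L₀) = 1 − 0.253×1.222/(0.288×47.9) = 0.9776, so
t_c = ln(5.243 × 0.9776) / 1.222 = 1.634 / 1.222 = 1.337 d.
D_c = (k_d/k_2) L₀ e^(−k_d t_c) = (0.288/1.51) × 47.9 × e^(−0.288×1.337) = 0.1907 × 47.9 × 0.6803 = 6.216 mg/L.
Minimum DO = C_s − D_c = 10.5 − 6.216 = 4.284 mg/L.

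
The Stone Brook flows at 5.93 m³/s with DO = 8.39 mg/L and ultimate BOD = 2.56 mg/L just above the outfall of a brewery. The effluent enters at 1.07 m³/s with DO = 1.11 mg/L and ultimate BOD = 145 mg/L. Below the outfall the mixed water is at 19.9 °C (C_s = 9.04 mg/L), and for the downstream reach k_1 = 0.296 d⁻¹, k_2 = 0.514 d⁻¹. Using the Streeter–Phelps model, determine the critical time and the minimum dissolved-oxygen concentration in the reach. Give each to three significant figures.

Mixed DO = (5.93×8.39 + 1.07×1.11)/(5.93+1.07) = 50.94/7.000 = 7.277 mg/L.
Mixed L₀ = (5.93×2.56 + 1.07×145)/(7.000) = 170.3/7.000 = 24.33 mg/L.
Initial deficit D₀ = C_s − DO₀ = 9.04 − 7.277 = 1.763 mg/L.
t_c = (1/0.2180) ln[(0.514/0.296)(1 − 1.763×0.2180/(0.296×24.33))] = 4.587 × ln(1.644) = 2.280 d.
D_c = (0.296/0.514) × 24.33 × e^(−0.296×2.280) = 0.5759 × 24.33 × 0.5092 = 7.136 mg/L.
Minimum DO = 9.04 − 7.136 = 1.904 mg/L.

t_c ≈ 2.28 d; minimum DO ≈ 1.90 mg/L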